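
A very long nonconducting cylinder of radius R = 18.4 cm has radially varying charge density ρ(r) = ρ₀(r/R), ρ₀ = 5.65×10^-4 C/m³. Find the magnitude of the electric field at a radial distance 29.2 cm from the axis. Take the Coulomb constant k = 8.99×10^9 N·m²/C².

Coaxial Gaussian cylinder, radius r = 29.2 cm, length L (r > R, full charge per length enclosed).
λ_enc = 2π ∫₀^R ρ₀(r'/R)^1 r' dr' = 2πρ₀R²/3 = 4.006×10^-5 C/m.
By Gauss's law (flux through the curved wall only), E·2πrL = λ_enc L/ε₀.
E = 2k|λ_enc|/r = 2(8.99×10^9)(4.006e-5)/(0.292) = 2.47e6 N/C.

2.47×10^6 V/m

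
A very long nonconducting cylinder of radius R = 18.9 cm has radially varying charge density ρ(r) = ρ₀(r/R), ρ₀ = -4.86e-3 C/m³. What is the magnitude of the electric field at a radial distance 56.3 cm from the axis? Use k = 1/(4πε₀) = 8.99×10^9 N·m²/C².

E = 1.16e7 N/C

Take a coaxial cylindrical Gaussian surface of radius r = 56.3 cm and length L (r > R, full charge per length enclosed).
λ_enc = 2π ∫₀^R ρ₀(r'/R)^1 r' dr' = 2πρ₀R²/3 = -3.636e-4 C/m.
By Gauss's law (flux through the curved wall only), E·2πrL = λ_enc L/ε₀.
E = 2k|λ_enc|/r = 2(8.99×10^9)(3.636×10^-4)/(0.563) = 1.16×10^7 N/C.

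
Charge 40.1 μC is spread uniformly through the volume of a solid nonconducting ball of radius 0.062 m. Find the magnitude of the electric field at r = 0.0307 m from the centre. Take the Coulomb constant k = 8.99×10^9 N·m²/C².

Take a concentric spherical Gaussian surface of radius r = 0.0307 m (r < R).
Only the charge within r is enclosed: Q_enc = Q·(r/R)³ = (40.1 μC)·(0.0307 m/0.062 m)³ = 4.868×10^-6 C.
Since E is radial and uniform over the Gaussian sphere, Φ = E·4πr² = Q_enc/ε₀.
E = k|Q_enc|/r² = (8.99×10^9)(4.868×10^-6)/(0.0307)² = 4.64×10^7 N/C.

|E| ≈ 4.64×10^7 N/C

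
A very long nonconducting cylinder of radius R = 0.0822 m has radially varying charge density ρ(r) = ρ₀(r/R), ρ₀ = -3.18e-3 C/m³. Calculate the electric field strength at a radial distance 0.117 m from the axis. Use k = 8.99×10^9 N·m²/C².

Coaxial Gaussian cylinder, radius r = 0.117 m, length L (r > R, full charge per length enclosed).
λ_enc = 2π ∫₀^R ρ₀(r'/R)^1 r' dr' = 2πρ₀R²/3 = -4.50×10^-5 C/m.
Since E is radial and uniform over the curved surface, Φ = E·2πrL = Q_enc/ε₀ = λ_enc L/ε₀.
E = 2k|λ_enc|/r = 2(8.99×10^9)(4.50e-5)/(0.117) = 6.92×10^6 N/C.

E ≈ 6.92e6 N/C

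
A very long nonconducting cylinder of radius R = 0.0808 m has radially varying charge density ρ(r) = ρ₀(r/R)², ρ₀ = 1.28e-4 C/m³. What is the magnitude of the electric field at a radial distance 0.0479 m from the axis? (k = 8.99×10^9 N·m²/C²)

Coaxial Gaussian cylinder, radius r = 0.0479 m, length L (r < R).
λ_enc = ∫₀^r ρ(r')·2πr' dr' = (2πρ₀/R²)·r^4/4 = 1.621e-7 C/m.
Gauss's law: E·2πrL = λ_enc L/ε₀.
E = 2k|λ_enc|/r = 2(8.99×10^9)(1.621e-7)/(0.0479) = 6.09×10^4 N/C.

E = 6.09×10^4 N/C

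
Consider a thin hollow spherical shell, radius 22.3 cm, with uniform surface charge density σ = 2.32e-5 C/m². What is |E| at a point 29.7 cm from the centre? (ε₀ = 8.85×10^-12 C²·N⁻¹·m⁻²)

By spherical symmetry E is radial; choose a Gaussian sphere of radius r = 29.7 cm (r > 22.3 cm).
The entire shell is enclosed: Q_enc = σ·4πR² = (2.32×10^-5)·4π·(0.223)² = 1.45e-5 C.
By Gauss's law, ∮E·dA = E·4πr² = Q_enc/ε₀.
E = |Q_enc|/(4πε₀r²) = (1.45e-5)/(4π·8.85×10^-12·(0.297)²) = 1.48×10^6 N/C.

|E| = 1.48×10^6 N/C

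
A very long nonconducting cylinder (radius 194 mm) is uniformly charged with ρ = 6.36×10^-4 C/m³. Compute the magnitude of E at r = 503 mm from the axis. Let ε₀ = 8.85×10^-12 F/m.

By cylindrical symmetry E is radial; use a coaxial Gaussian cylinder of radius 503 mm and length L (r > 194 mm, full cross-section enclosed).
λ_enc = ρ·πR² = (6.36e-4)π(0.194)² = 7.52×10^-5 C/m.
By Gauss's law (flux through the curved wall only), E·2πrL = λ_enc L/ε₀.
E = |λ_enc|/(2πε₀r) = (7.52e-5)/(2π·8.85×10^-12·0.503) = 2.69×10^6 N/C.

|E| ≈ 2.69×10^6 N/C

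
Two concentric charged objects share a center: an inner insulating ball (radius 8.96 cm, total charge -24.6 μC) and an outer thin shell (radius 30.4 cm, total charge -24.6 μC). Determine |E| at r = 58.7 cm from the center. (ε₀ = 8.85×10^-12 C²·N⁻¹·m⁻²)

E ≈ 1.28e6 V/m

Symmetry ⇒ E = E(r) r̂. Gaussian sphere of radius r = 58.7 cm (r > 30.4 cm, enclosing both).
Q_enc = (-24.6 μC) + (-24.6 μC) = -4.92×10^-5 C.
Applying ∮E·dA = Q_enc/ε₀ with Φ = E(4πr²):
E = |Q_enc|/(4πε₀r²) = (4.92e-5)/(4π·8.85×10^-12·(0.587)²) = 1.28×10^6 N/C.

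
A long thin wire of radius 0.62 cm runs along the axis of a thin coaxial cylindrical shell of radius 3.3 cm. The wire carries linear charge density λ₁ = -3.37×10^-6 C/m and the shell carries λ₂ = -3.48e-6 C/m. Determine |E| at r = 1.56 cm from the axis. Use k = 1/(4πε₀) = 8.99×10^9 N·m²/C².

By cylindrical symmetry E is radial; use a coaxial Gaussian cylinder of radius 1.56 cm and length L (between the conductors, 0.62 cm < r < 3.3 cm).
Only the inner wire is enclosed; the outer shell contributes nothing inside itself. λ_enc = λ₁ = -3.37e-6 C/m.
Applying ∮E·dA = Q_enc/ε₀ with the end caps contributing no flux:
E = 2k|λ_enc|/r = 2(8.99×10^9)(3.37×10^-6)/(0.0156) = 3.88×10^6 N/C.

E = 3.88×10^6 N/C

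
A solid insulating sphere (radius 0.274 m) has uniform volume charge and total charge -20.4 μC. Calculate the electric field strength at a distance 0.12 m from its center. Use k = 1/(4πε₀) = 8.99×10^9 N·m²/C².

E = 1.07e6 N/C

Use a concentric Gaussian sphere at r = 0.12 m (r < R).
For a uniform sphere the enclosed fraction is (r/R)³, so Q_enc = (-20.4 μC)(0.12/0.274)³ = -1.714e-6 C.
Gauss's law: E·4πr² = Q_enc/ε₀.
E = k|Q_enc|/r² = (8.99×10^9)(1.714×10^-6)/(0.12)² = 1.07×10^6 N/C.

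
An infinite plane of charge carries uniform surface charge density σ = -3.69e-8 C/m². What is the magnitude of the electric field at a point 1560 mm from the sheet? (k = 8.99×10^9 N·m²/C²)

The symmetry is planar: E is normal to the sheet and the same magnitude on both sides. Take a pillbox straddling the sheet with end-cap area A.
Flux Φ = 2EA and Q_enc = σA, so 2EA = σA/ε₀ ⇒ E = |σ|/(2ε₀), independent of distance.
E = 2πk|σ| = 2π(8.99×10^9)(3.69×10^-8) = 2.08e3 N/C.

|E| = 2.08e3 V/m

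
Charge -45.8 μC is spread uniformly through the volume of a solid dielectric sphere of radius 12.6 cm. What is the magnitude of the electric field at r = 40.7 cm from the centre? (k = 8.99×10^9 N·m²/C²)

E = 2.49e6 N/C

Take a concentric spherical Gaussian surface of radius r = 40.7 cm (r > R, so the entire charge is enclosed).
Q_enc = -45.8 μC = -4.58×10^-5 C.
Applying ∮E·dA = Q_enc/ε₀ with Φ = E(4πr²):
E = k|Q_enc|/r² = (8.99×10^9)(4.58e-5)/(0.407)² = 2.49e6 N/C.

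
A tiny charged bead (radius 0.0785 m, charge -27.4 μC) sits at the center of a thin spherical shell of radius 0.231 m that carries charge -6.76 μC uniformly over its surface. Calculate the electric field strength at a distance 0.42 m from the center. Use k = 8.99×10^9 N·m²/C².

Take a concentric spherical Gaussian surface of radius r = 0.42 m (r > 0.231 m, enclosing both).
Q_enc = (-27.4 μC) + (-6.76 μC) = -3.416e-5 C.
Since E is radial and uniform over the Gaussian sphere, Φ = E·4πr² = Q_enc/ε₀.
E = k|Q_enc|/r² = (8.99×10^9)(3.416e-5)/(0.42)² = 1.74×10^6 N/C.

|E| ≈ 1.74×10^6 V/m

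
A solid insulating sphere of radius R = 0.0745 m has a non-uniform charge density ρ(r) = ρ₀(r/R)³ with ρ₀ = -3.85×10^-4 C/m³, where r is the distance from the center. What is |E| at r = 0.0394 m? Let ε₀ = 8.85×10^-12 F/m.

Symmetry ⇒ E = E(r) r̂. Gaussian sphere of radius r = 0.0394 m (r < R).
Integrate the density: Q_enc = 4π ∫₀^r ρ₀(r'/R)^3 r'² dr' = 4πρ₀ r^6/(6·R³) = -7.295×10^-9 C.
By Gauss's law, ∮E·dA = E·4πr² = Q_enc/ε₀.
E = |Q_enc|/(4πε₀r²) = (7.295×10^-9)/(4π·8.85×10^-12·(0.0394)²) = 4.23×10^4 N/C.

4.23×10^4 V/m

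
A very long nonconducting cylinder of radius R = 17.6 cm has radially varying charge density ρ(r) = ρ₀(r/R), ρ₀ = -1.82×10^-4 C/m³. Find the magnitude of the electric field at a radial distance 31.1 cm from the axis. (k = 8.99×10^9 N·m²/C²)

E = 6.83e5 N/C

By cylindrical symmetry E is radial; use a coaxial Gaussian cylinder of radius 31.1 cm and length L (r > R, full charge per length enclosed).
λ_enc = 2π ∫₀^R ρ₀(r'/R)^1 r' dr' = 2πρ₀R²/3 = -1.181×10^-5 C/m.
Since E is radial and uniform over the curved surface, Φ = E·2πrL = Q_enc/ε₀ = λ_enc L/ε₀.
E = 2k|λ_enc|/r = 2(8.99×10^9)(1.181×10^-5)/(0.311) = 6.83×10^5 N/C.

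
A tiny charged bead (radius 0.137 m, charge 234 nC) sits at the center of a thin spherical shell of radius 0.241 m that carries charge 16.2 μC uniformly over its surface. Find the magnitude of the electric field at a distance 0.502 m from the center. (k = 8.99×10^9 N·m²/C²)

Use a concentric Gaussian sphere at r = 0.502 m (r > 0.241 m, enclosing both).
Q_enc = (234 nC) + (16.2 μC) = 1.643×10^-5 C.
Since E is radial and uniform over the Gaussian sphere, Φ = E·4πr² = Q_enc/ε₀.
E = k|Q_enc|/r² = (8.99×10^9)(1.643×10^-5)/(0.502)² = 5.86×10^5 N/C.

|E| ≈ 5.86×10^5 V/m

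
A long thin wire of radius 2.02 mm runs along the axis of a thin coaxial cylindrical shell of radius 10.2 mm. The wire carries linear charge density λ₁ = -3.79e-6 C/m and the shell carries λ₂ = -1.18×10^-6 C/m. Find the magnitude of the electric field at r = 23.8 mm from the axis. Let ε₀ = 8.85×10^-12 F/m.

E = 3.76×10^6 N/C

Coaxial Gaussian cylinder, radius r = 23.8 mm, length L (r > 10.2 mm, enclosing both).
λ_enc = λ₁ + λ₂ = (-3.79×10^-6) + (-1.18×10^-6) = -4.97×10^-6 C/m.
By Gauss's law (flux through the curved wall only), E·2πrL = λ_enc L/ε₀.
E = |λ_enc|/(2πε₀r) = (4.97e-6)/(2π·8.85×10^-12·0.0238) = 3.76×10^6 N/C.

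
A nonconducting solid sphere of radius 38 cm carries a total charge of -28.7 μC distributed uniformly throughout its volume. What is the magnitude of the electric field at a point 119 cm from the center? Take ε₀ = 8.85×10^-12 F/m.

1.82e5 N/C

Use a concentric Gaussian sphere at r = 119 cm (r > R, so the entire charge is enclosed).
Q_enc = -28.7 μC = -2.87×10^-5 C.
Applying ∮E·dA = Q_enc/ε₀ with Φ = E(4πr²):
E = |Q_enc|/(4πε₀r²) = (2.87×10^-5)/(4π·8.85×10^-12·(1.19)²) = 1.82×10^5 N/C.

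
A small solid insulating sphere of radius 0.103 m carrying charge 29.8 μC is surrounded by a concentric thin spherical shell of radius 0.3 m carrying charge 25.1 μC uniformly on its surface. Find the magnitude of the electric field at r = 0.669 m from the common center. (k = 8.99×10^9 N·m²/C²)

E = 1.10×10^6 N/C

Take a concentric spherical Gaussian surface of radius r = 0.669 m (r > 0.3 m, enclosing both).
Q_enc = (29.8 μC) + (25.1 μC) = 5.49×10^-5 C.
By Gauss's law, ∮E·dA = E·4πr² = Q_enc/ε₀.
E = k|Q_enc|/r² = (8.99×10^9)(5.49×10^-5)/(0.669)² = 1.10×10^6 N/C.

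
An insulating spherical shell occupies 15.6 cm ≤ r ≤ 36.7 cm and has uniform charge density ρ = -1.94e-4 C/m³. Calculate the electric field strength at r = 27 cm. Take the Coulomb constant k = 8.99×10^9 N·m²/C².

Take a concentric spherical Gaussian surface of radius r = 27 cm (within the shell material, 15.6 cm < r < 36.7 cm).
Only the shell between 15.6 cm and r is enclosed: Q_enc = ρ·(4π/3)(r³ − a³) = (-1.94×10^-4)·(4π/3)·((0.27)³ − (0.156)³) = -1.291×10^-5 C.
By Gauss's law, ∮E·dA = E·4πr² = Q_enc/ε₀.
E = k|Q_enc|/r² = (8.99×10^9)(1.291×10^-5)/(0.27)² = 1.59×10^6 N/C.

1.59×10^6 N/C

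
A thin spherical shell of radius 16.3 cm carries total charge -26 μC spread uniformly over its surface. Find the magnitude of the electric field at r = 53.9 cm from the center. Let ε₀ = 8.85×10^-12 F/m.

E = 8.05e5 N/C

Take a concentric spherical Gaussian surface of radius r = 53.9 cm (r > 16.3 cm).
The entire shell is enclosed: Q_enc = -2.60e-5 C.
By Gauss's law, ∮E·dA = E·4πr² = Q_enc/ε₀.
E = |Q_enc|/(4πε₀r²) = (2.60×10^-5)/(4π·8.85×10^-12·(0.539)²) = 8.05×10^5 N/C.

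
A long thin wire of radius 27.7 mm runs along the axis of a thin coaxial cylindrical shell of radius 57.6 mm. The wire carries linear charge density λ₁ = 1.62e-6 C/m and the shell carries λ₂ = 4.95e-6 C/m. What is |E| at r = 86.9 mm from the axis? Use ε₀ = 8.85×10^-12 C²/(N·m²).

Coaxial Gaussian cylinder, radius r = 86.9 mm, length L (r > 57.6 mm, enclosing both).
λ_enc = λ₁ + λ₂ = (1.62×10^-6) + (4.95×10^-6) = 6.57e-6 C/m.
Since E is radial and uniform over the curved surface, Φ = E·2πrL = Q_enc/ε₀ = λ_enc L/ε₀.
E = |λ_enc|/(2πε₀r) = (6.57×10^-6)/(2π·8.85×10^-12·0.0869) = 1.36e6 N/C.

E ≈ 1.36×10^6 N/C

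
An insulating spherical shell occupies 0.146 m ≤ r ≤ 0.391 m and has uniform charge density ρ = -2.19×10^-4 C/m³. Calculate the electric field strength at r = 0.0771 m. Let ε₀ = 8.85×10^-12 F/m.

E = 0

Take a concentric spherical Gaussian surface of radius r = 0.0771 m (r < 0.146 m, inside the empty cavity).
No charge is enclosed, so by Gauss's law E·4πr² = 0 ⇒ E = 0.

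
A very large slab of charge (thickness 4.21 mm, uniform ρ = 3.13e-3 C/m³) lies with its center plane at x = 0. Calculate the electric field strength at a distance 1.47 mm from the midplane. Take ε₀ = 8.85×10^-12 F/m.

By symmetry E is perpendicular to the slab. A Gaussian pillbox from −1.47 mm to +1.47 mm (face area A) lies entirely within the slab.
Q_enc = ρ·(2x)·A and flux = 2EA, so 2EA = 2ρxA/ε₀ ⇒ E = |ρ|x/ε₀.
E = (3.13×10^-3)(0.00147)/(8.85×10^-12) = 5.20×10^5 N/C.

|E| ≈ 5.20×10^5 N/C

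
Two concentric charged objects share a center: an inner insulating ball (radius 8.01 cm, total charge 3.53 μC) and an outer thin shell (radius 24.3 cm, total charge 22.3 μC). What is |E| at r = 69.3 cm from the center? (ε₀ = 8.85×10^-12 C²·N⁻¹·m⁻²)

4.84×10^5 V/m

Take a concentric spherical Gaussian surface of radius r = 69.3 cm (r > 24.3 cm, enclosing both).
Q_enc = (3.53 μC) + (22.3 μC) = 2.583×10^-5 C.
Since E is radial and uniform over the Gaussian sphere, Φ = E·4πr² = Q_enc/ε₀.
E = |Q_enc|/(4πε₀r²) = (2.583e-5)/(4π·8.85×10^-12·(0.693)²) = 4.84×10^5 N/C.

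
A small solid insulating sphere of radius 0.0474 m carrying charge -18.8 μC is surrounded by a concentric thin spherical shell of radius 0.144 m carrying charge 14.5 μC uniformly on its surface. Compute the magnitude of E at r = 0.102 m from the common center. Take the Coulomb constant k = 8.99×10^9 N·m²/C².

1.62×10^7 N/C

By spherical symmetry E is radial; choose a Gaussian sphere of radius r = 0.102 m (between the bodies, 0.0474 m < r < 0.144 m).
Only the inner charge is enclosed; the outer shell contributes nothing inside itself. Q_enc = -18.8 μC = -1.88×10^-5 C.
Gauss's law: E·4πr² = Q_enc/ε₀.
E = k|Q_enc|/r² = (8.99×10^9)(1.88×10^-5)/(0.102)² = 1.62×10^7 N/C.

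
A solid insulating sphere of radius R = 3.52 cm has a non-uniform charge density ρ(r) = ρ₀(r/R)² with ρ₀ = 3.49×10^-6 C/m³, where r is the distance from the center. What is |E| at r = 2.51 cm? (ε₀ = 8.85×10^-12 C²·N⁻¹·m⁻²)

E = 1.01×10^3 V/m

Take a concentric spherical Gaussian surface of radius r = 2.51 cm (r < R).
Q_enc = ∫₀^r ρ(r')·4πr'² dr' = (4πρ₀/R²) ∫₀^r r'^4 dr' = 4πρ₀ r^5/(5·R²) = 7.053×10^-11 C.
Applying ∮E·dA = Q_enc/ε₀ with Φ = E(4πr²):
E = |Q_enc|/(4πε₀r²) = (7.053×10^-11)/(4π·8.85×10^-12·(0.0251)²) = 1.01×10^3 N/C.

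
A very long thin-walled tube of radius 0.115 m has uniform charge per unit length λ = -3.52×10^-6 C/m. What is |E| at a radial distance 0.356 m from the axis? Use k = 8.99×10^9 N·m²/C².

|E| = 1.78e5 V/m

Take a coaxial cylindrical Gaussian surface of radius r = 0.356 m and length L (r > 0.115 m).
The full line charge is enclosed: λ_enc = -3.52e-6 C/m.
Since E is radial and uniform over the curved surface, Φ = E·2πrL = Q_enc/ε₀ = λ_enc L/ε₀.
E = 2k|λ_enc|/r = 2(8.99×10^9)(3.52e-6)/(0.356) = 1.78×10^5 N/C.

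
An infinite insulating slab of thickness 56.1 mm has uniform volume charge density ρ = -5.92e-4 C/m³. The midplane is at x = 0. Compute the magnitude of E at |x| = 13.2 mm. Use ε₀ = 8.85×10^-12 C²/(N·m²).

8.83×10^5 V/m

By symmetry E is perpendicular to the slab. A Gaussian pillbox from −13.2 mm to +13.2 mm (face area A) lies entirely within the slab.
Q_enc = ρ·(2x)·A and flux = 2EA, so 2EA = 2ρxA/ε₀ ⇒ E = |ρ|x/ε₀.
E = (5.92e-4)(0.0132)/(8.85×10^-12) = 8.83×10^5 N/C.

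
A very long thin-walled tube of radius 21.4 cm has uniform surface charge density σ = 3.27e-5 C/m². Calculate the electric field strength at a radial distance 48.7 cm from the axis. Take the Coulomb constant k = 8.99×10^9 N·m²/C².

By cylindrical symmetry E is radial; use a coaxial Gaussian cylinder of radius 48.7 cm and length L (r > 21.4 cm).
The whole shell is enclosed: λ_enc = σ·2πR = (3.27×10^-5)·2π·(0.214) = 4.397×10^-5 C/m.
Gauss's law: E·2πrL = λ_enc L/ε₀.
E = 2k|λ_enc|/r = 2(8.99×10^9)(4.397×10^-5)/(0.487) = 1.62×10^6 N/C.

E ≈ 1.62e6 N/C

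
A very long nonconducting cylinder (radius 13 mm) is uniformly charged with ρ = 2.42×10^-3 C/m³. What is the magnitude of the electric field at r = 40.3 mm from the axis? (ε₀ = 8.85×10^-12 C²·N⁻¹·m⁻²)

Coaxial Gaussian cylinder, radius r = 40.3 mm, length L (r > 13 mm, full cross-section enclosed).
λ_enc = ρ·πR² = (2.42e-3)π(0.013)² = 1.285e-6 C/m.
Gauss's law: E·2πrL = λ_enc L/ε₀.
E = |λ_enc|/(2πε₀r) = (1.285×10^-6)/(2π·8.85×10^-12·0.0403) = 5.73×10^5 N/C.

E = 5.73×10^5 N/C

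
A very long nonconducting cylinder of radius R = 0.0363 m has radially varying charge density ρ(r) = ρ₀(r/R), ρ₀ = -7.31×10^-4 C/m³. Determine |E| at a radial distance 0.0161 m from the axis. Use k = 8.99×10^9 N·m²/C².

1.97×10^5 N/C

Choose a coaxial cylinder of radius r = 0.0161 m (arbitrary length L) as the Gaussian surface (r < R).
λ_enc = ∫₀^r ρ(r')·2πr' dr' = (2πρ₀/R)·r^3/3 = -1.76×10^-7 C/m.
Applying ∮E·dA = Q_enc/ε₀ with the end caps contributing no flux:
E = 2k|λ_enc|/r = 2(8.99×10^9)(1.76×10^-7)/(0.0161) = 1.97×10^5 N/C.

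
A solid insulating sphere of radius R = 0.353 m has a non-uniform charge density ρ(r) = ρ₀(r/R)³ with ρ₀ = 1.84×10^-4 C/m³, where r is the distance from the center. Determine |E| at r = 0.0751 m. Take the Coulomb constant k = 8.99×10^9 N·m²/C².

By spherical symmetry E is radial; choose a Gaussian sphere of radius r = 0.0751 m (r < R).
Q_enc = ∫₀^r ρ(r')·4πr'² dr' = (4πρ₀/R³) ∫₀^r r'^5 dr' = 4πρ₀ r^6/(6·R³) = 1.572×10^-9 C.
Since E is radial and uniform over the Gaussian sphere, Φ = E·4πr² = Q_enc/ε₀.
E = k|Q_enc|/r² = (8.99×10^9)(1.572×10^-9)/(0.0751)² = 2.51×10^3 N/C.

E ≈ 2.51e3 V/m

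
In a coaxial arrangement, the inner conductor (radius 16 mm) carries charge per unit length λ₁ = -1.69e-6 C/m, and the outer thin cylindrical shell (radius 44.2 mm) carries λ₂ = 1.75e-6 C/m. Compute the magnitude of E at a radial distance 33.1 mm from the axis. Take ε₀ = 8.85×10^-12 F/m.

E ≈ 9.18×10^5 N/C

Choose a coaxial cylinder of radius r = 33.1 mm (arbitrary length L) as the Gaussian surface (between the conductors, 16 mm < r < 44.2 mm).
Only the inner wire is enclosed; the outer shell contributes nothing inside itself. λ_enc = λ₁ = -1.69×10^-6 C/m.
Since E is radial and uniform over the curved surface, Φ = E·2πrL = Q_enc/ε₀ = λ_enc L/ε₀.
E = |λ_enc|/(2πε₀r) = (1.69×10^-6)/(2π·8.85×10^-12·0.0331) = 9.18e5 N/C.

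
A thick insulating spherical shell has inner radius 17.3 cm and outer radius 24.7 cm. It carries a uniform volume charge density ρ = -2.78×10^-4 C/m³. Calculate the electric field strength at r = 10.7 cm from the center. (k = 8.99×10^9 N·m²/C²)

E = 0

Use a concentric Gaussian sphere at r = 10.7 cm (r < 17.3 cm, inside the empty cavity).
No charge is enclosed, so by Gauss's law E·4πr² = 0 ⇒ E = 0.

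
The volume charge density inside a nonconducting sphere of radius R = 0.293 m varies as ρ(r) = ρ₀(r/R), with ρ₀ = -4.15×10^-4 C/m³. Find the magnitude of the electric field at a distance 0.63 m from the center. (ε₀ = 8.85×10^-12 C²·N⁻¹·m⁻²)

By spherical symmetry E is radial; choose a Gaussian sphere of radius r = 0.63 m (r > R, all charge enclosed).
Q_enc = 4π ∫₀^R ρ₀(r'/R)^1 r'² dr' = 4πρ₀R³/4 = -3.279×10^-5 C.
Gauss's law: E·4πr² = Q_enc/ε₀.
E = |Q_enc|/(4πε₀r²) = (3.279×10^-5)/(4π·8.85×10^-12·(0.63)²) = 7.43×10^5 N/C.

7.43e5 N/C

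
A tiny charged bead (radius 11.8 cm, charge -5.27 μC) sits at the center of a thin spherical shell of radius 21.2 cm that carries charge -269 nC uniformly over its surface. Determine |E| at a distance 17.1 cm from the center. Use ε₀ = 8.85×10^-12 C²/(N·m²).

Symmetry ⇒ E = E(r) r̂. Gaussian sphere of radius r = 17.1 cm (between the bodies, 11.8 cm < r < 21.2 cm).
The shell at 21.2 cm lies outside the Gaussian surface, so Q_enc = -5.27 μC = -5.27e-6 C.
Applying ∮E·dA = Q_enc/ε₀ with Φ = E(4πr²):
E = |Q_enc|/(4πε₀r²) = (5.27×10^-6)/(4π·8.85×10^-12·(0.171)²) = 1.62e6 N/C.

|E| = 1.62×10^6 V/m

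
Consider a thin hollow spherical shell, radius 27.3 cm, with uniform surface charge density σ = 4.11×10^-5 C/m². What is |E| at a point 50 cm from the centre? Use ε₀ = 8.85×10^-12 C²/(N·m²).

E ≈ 1.38e6 V/m

Take a concentric spherical Gaussian surface of radius r = 50 cm (r > 27.3 cm).
The entire shell is enclosed: Q_enc = σ·4πR² = (4.11×10^-5)·4π·(0.273)² = 3.849e-5 C.
Gauss's law: E·4πr² = Q_enc/ε₀.
E = |Q_enc|/(4πε₀r²) = (3.849×10^-5)/(4π·8.85×10^-12·(0.5)²) = 1.38×10^6 N/C.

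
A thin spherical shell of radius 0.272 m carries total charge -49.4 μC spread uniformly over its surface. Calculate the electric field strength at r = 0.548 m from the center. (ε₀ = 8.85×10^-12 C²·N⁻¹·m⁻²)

Use a concentric Gaussian sphere at r = 0.548 m (r > 0.272 m).
The entire shell is enclosed: Q_enc = -4.94×10^-5 C.
Applying ∮E·dA = Q_enc/ε₀ with Φ = E(4πr²):
E = |Q_enc|/(4πε₀r²) = (4.94e-5)/(4π·8.85×10^-12·(0.548)²) = 1.48e6 N/C.

|E| ≈ 1.48×10^6 N/C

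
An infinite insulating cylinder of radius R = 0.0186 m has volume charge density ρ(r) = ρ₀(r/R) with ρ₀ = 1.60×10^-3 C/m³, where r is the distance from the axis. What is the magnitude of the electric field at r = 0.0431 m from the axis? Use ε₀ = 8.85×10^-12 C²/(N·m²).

Choose a coaxial cylinder of radius r = 0.0431 m (arbitrary length L) as the Gaussian surface (r > R, full charge per length enclosed).
λ_enc = 2π ∫₀^R ρ₀(r'/R)^1 r' dr' = 2πρ₀R²/3 = 1.159×10^-6 C/m.
Gauss's law: E·2πrL = λ_enc L/ε₀.
E = |λ_enc|/(2πε₀r) = (1.159×10^-6)/(2π·8.85×10^-12·0.0431) = 4.84×10^5 N/C.

E ≈ 4.84×10^5 N/C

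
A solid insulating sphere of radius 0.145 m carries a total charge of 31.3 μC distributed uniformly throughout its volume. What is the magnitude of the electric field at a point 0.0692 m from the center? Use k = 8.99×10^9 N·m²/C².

E ≈ 6.39×10^6 N/C

Use a concentric Gaussian sphere at r = 0.0692 m (r < R).
For a uniform sphere the enclosed fraction is (r/R)³, so Q_enc = (31.3 μC)(0.0692/0.145)³ = 3.402×10^-6 C.
Gauss's law: E·4πr² = Q_enc/ε₀.
E = k|Q_enc|/r² = (8.99×10^9)(3.402×10^-6)/(0.0692)² = 6.39e6 N/C.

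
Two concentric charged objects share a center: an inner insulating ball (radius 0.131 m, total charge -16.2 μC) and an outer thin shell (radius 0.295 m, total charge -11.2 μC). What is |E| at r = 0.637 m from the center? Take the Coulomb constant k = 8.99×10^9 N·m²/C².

|E| ≈ 6.07×10^5 N/C

Use a concentric Gaussian sphere at r = 0.637 m (r > 0.295 m, enclosing both).
Q_enc = (-16.2 μC) + (-11.2 μC) = -2.74e-5 C.
By Gauss's law, ∮E·dA = E·4πr² = Q_enc/ε₀.
E = k|Q_enc|/r² = (8.99×10^9)(2.74×10^-5)/(0.637)² = 6.07×10^5 N/C.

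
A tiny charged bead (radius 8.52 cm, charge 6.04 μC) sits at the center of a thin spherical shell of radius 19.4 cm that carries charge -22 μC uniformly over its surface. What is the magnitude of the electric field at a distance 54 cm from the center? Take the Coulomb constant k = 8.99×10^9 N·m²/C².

Symmetry ⇒ E = E(r) r̂. Gaussian sphere of radius r = 54 cm (r > 19.4 cm, enclosing both).
Q_enc = (6.04 μC) + (-22 μC) = -1.596×10^-5 C.
Gauss's law: E·4πr² = Q_enc/ε₀.
E = k|Q_enc|/r² = (8.99×10^9)(1.596e-5)/(0.54)² = 4.92×10^5 N/C.

E = 4.92×10^5 N/C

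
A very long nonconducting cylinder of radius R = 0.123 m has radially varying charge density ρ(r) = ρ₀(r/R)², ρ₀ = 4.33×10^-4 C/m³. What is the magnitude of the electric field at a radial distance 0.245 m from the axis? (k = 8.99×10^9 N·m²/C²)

E ≈ 7.55e5 N/C

Coaxial Gaussian cylinder, radius r = 0.245 m, length L (r > R, full charge per length enclosed).
λ_enc = 2π ∫₀^R ρ₀(r'/R)^2 r' dr' = 2πρ₀R²/4 = 1.029e-5 C/m.
Applying ∮E·dA = Q_enc/ε₀ with the end caps contributing no flux:
E = 2k|λ_enc|/r = 2(8.99×10^9)(1.029×10^-5)/(0.245) = 7.55×10^5 N/C.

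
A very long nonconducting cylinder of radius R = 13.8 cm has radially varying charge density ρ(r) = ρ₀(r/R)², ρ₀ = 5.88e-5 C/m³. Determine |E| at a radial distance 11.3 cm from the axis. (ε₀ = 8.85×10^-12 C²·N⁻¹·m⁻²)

Take a coaxial cylindrical Gaussian surface of radius r = 11.3 cm and length L (r < R).
Integrating ρ over the cross-section to radius r: λ_enc = (2πρ₀/R²) ∫₀^r r'^3 dr' = 2πρ₀ r^4/(4·R²) = 7.908×10^-7 C/m.
By Gauss's law (flux through the curved wall only), E·2πrL = λ_enc L/ε₀.
E = |λ_enc|/(2πε₀r) = (7.908×10^-7)/(2π·8.85×10^-12·0.113) = 1.26e5 N/C.

1.26e5 V/m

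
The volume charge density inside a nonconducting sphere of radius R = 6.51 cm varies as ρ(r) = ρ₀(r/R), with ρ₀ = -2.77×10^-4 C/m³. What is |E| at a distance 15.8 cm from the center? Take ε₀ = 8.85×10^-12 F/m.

E ≈ 8.65×10^4 N/C

By spherical symmetry E is radial; choose a Gaussian sphere of radius r = 15.8 cm (r > R, all charge enclosed).
Q_enc = 4π ∫₀^R ρ₀(r'/R)^1 r'² dr' = 4πρ₀R³/4 = -2.401e-7 C.
Applying ∮E·dA = Q_enc/ε₀ with Φ = E(4πr²):
E = |Q_enc|/(4πε₀r²) = (2.401×10^-7)/(4π·8.85×10^-12·(0.158)²) = 8.65×10^4 N/C.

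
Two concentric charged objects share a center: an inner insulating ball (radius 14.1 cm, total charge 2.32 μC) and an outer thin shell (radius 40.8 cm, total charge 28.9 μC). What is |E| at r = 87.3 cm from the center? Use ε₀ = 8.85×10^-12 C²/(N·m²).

|E| = 3.68×10^5 V/m

Take a concentric spherical Gaussian surface of radius r = 87.3 cm (r > 40.8 cm, enclosing both).
Q_enc = (2.32 μC) + (28.9 μC) = 3.122e-5 C.
Since E is radial and uniform over the Gaussian sphere, Φ = E·4πr² = Q_enc/ε₀.
E = |Q_enc|/(4πε₀r²) = (3.122e-5)/(4π·8.85×10^-12·(0.873)²) = 3.68×10^5 N/C.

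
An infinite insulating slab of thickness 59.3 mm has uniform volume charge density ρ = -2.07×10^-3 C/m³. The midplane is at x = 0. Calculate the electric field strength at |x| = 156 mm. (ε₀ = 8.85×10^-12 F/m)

The point |x| = 156 mm lies outside the slab (half-thickness 0.02965 m). A symmetric pillbox spanning the full slab encloses Q_enc = ρ·d·A.
Flux = 2EA ⇒ E = |ρ|d/(2ε₀), independent of distance outside.
E = (2.07e-3)(0.0593)/(2·8.85×10^-12) = 6.94×10^6 N/C.

E = 6.94×10^6 V/m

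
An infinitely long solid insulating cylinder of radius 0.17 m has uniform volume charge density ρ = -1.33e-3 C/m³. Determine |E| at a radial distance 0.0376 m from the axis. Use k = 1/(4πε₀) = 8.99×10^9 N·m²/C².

Take a coaxial cylindrical Gaussian surface of radius r = 0.0376 m and length L (r < R).
Enclosed charge per unit length: λ_enc = ρ·πr² = (-1.33×10^-3)π(0.0376)² = -5.907×10^-6 C/m.
Since E is radial and uniform over the curved surface, Φ = E·2πrL = Q_enc/ε₀ = λ_enc L/ε₀.
E = 2k|λ_enc|/r = 2(8.99×10^9)(5.907×10^-6)/(0.0376) = 2.82e6 N/C.

2.82×10^6 N/C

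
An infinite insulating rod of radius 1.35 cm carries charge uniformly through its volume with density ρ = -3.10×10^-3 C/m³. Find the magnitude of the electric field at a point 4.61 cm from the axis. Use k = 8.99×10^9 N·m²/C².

By cylindrical symmetry E is radial; use a coaxial Gaussian cylinder of radius 4.61 cm and length L (r > 1.35 cm, full cross-section enclosed).
λ_enc = ρ·πR² = (-3.10×10^-3)π(0.0135)² = -1.775×10^-6 C/m.
Applying ∮E·dA = Q_enc/ε₀ with the end caps contributing no flux:
E = 2k|λ_enc|/r = 2(8.99×10^9)(1.775×10^-6)/(0.0461) = 6.92×10^5 N/C.

6.92e5 V/m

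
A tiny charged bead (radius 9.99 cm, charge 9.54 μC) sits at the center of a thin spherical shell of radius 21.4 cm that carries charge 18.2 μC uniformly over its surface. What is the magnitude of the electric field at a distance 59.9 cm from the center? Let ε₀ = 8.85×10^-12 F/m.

Take a concentric spherical Gaussian surface of radius r = 59.9 cm (r > 21.4 cm, enclosing both).
Q_enc = (9.54 μC) + (18.2 μC) = 2.774×10^-5 C.
Gauss's law: E·4πr² = Q_enc/ε₀.
E = |Q_enc|/(4πε₀r²) = (2.774e-5)/(4π·8.85×10^-12·(0.599)²) = 6.95×10^5 N/C.

|E| ≈ 6.95e5 N/C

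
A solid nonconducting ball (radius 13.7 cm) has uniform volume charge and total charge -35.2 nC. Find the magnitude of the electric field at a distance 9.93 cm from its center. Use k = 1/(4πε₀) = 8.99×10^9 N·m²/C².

|E| ≈ 1.22×10^4 N/C

Take a concentric spherical Gaussian surface of radius r = 9.93 cm (r < R).
Only the charge within r is enclosed: Q_enc = Q·(r/R)³ = (-35.2 nC)·(9.93 cm/13.7 cm)³ = -1.34e-8 C.
Since E is radial and uniform over the Gaussian sphere, Φ = E·4πr² = Q_enc/ε₀.
E = k|Q_enc|/r² = (8.99×10^9)(1.34e-8)/(0.0993)² = 1.22×10^4 N/C.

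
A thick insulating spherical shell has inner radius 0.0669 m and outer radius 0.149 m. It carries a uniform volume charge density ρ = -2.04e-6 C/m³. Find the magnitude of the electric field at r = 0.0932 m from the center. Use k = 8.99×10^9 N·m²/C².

|E| ≈ 4.51×10^3 N/C

Take a concentric spherical Gaussian surface of radius r = 0.0932 m (within the shell material, 0.0669 m < r < 0.149 m).
Only the shell between 0.0669 m and r is enclosed: Q_enc = ρ·(4π/3)(r³ − a³) = (-2.04×10^-6)·(4π/3)·((0.0932)³ − (0.0669)³) = -4.359×10^-9 C.
Applying ∮E·dA = Q_enc/ε₀ with Φ = E(4πr²):
E = k|Q_enc|/r² = (8.99×10^9)(4.359e-9)/(0.0932)² = 4.51e3 N/C.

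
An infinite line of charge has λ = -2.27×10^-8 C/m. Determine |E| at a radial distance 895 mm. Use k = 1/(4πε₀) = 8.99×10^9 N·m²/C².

Coaxial Gaussian cylinder, radius r = 895 mm, length L.
Q_enc = λL, so λ_enc = -2.27×10^-8 C/m.
By Gauss's law (flux through the curved wall only), E·2πrL = λ_enc L/ε₀.
E = 2k|λ_enc|/r = 2(8.99×10^9)(2.27e-8)/(0.895) = 456 N/C.

|E| = 456 V/m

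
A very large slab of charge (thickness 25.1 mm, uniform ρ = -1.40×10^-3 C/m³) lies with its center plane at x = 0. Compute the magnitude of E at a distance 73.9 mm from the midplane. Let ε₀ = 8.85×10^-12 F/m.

The point |x| = 73.9 mm lies outside the slab (half-thickness 0.01255 m). A symmetric pillbox spanning the full slab encloses Q_enc = ρ·d·A.
Flux = 2EA ⇒ E = |ρ|d/(2ε₀), independent of distance outside.
E = (1.40e-3)(0.0251)/(2·8.85×10^-12) = 1.99e6 N/C.

E = 1.99e6 N/C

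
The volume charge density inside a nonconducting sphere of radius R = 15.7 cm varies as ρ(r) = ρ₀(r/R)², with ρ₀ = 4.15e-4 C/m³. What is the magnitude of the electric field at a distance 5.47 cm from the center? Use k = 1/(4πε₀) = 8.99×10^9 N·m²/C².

|E| ≈ 6.23×10^4 N/C

Take a concentric spherical Gaussian surface of radius r = 5.47 cm (r < R).
Integrate the density: Q_enc = 4π ∫₀^r ρ₀(r'/R)^2 r'² dr' = 4πρ₀ r^5/(5·R²) = 2.072×10^-8 C.
Since E is radial and uniform over the Gaussian sphere, Φ = E·4πr² = Q_enc/ε₀.
E = k|Q_enc|/r² = (8.99×10^9)(2.072×10^-8)/(0.0547)² = 6.23e4 N/C.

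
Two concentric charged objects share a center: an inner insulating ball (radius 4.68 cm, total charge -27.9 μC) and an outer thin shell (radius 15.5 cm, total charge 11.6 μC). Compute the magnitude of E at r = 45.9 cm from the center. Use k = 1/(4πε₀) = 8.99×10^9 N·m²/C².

Symmetry ⇒ E = E(r) r̂. Gaussian sphere of radius r = 45.9 cm (r > 15.5 cm, enclosing both).
Q_enc = (-27.9 μC) + (11.6 μC) = -1.63×10^-5 C.
By Gauss's law, ∮E·dA = E·4πr² = Q_enc/ε₀.
E = k|Q_enc|/r² = (8.99×10^9)(1.63e-5)/(0.459)² = 6.96e5 N/C.

|E| = 6.96e5 V/m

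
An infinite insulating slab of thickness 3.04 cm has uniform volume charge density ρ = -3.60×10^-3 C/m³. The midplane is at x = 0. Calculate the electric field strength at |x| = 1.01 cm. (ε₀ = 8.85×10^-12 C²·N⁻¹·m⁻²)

By symmetry E is perpendicular to the slab. A Gaussian pillbox from −1.01 cm to +1.01 cm (face area A) lies entirely within the slab.
Q_enc = ρ·(2x)·A and flux = 2EA, so 2EA = 2ρxA/ε₀ ⇒ E = |ρ|x/ε₀.
E = (3.60e-3)(0.0101)/(8.85×10^-12) = 4.11×10^6 N/C.

E ≈ 4.11×10^6 N/C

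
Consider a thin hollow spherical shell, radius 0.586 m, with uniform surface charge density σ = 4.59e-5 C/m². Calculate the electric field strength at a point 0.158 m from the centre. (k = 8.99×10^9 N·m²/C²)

|E| = 0 N/C

Symmetry ⇒ E = E(r) r̂. Gaussian sphere of radius r = 0.158 m (inside the shell, r < 0.586 m).
No charge lies within this surface, so Q_enc = 0 and Gauss's law gives E·4πr² = 0 ⇒ E = 0.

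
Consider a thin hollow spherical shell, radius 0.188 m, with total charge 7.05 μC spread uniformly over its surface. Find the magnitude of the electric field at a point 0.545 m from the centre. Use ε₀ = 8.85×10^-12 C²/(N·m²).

Use a concentric Gaussian sphere at r = 0.545 m (r > 0.188 m).
The entire shell is enclosed: Q_enc = 7.05e-6 C.
By Gauss's law, ∮E·dA = E·4πr² = Q_enc/ε₀.
E = |Q_enc|/(4πε₀r²) = (7.05×10^-6)/(4π·8.85×10^-12·(0.545)²) = 2.13×10^5 N/C.

2.13×10^5 V/m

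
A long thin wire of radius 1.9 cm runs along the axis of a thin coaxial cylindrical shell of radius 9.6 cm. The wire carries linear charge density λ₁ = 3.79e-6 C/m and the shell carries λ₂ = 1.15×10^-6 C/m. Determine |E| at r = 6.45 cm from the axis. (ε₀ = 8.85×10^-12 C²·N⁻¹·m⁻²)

By cylindrical symmetry E is radial; use a coaxial Gaussian cylinder of radius 6.45 cm and length L (between the conductors, 1.9 cm < r < 9.6 cm).
The shell at 9.6 cm lies outside the Gaussian surface, so λ_enc = λ₁ = 3.79×10^-6 C/m.
By Gauss's law (flux through the curved wall only), E·2πrL = λ_enc L/ε₀.
E = |λ_enc|/(2πε₀r) = (3.79×10^-6)/(2π·8.85×10^-12·0.0645) = 1.06×10^6 N/C.

1.06e6 N/C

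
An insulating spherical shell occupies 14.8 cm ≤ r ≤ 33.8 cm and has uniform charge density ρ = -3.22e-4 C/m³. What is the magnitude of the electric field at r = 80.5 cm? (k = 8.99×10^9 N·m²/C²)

E = 6.62×10^5 N/C

Take a concentric spherical Gaussian surface of radius r = 80.5 cm (r > 33.8 cm, enclosing the whole shell).
Q_enc = ρ·(4π/3)(b³ − a³) = (-3.22×10^-4)·(4π/3)·((0.338)³ − (0.148)³) = -4.771e-5 C.
By Gauss's law, ∮E·dA = E·4πr² = Q_enc/ε₀.
E = k|Q_enc|/r² = (8.99×10^9)(4.771×10^-5)/(0.805)² = 6.62×10^5 N/C.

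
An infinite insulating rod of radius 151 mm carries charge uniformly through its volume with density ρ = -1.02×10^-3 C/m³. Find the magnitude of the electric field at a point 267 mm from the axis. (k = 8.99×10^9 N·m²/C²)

E = 4.92e6 V/m

Choose a coaxial cylinder of radius r = 267 mm (arbitrary length L) as the Gaussian surface (r > 151 mm, full cross-section enclosed).
λ_enc = ρ·πR² = (-1.02×10^-3)π(0.151)² = -7.306e-5 C/m.
Gauss's law: E·2πrL = λ_enc L/ε₀.
E = 2k|λ_enc|/r = 2(8.99×10^9)(7.306e-5)/(0.267) = 4.92×10^6 N/C.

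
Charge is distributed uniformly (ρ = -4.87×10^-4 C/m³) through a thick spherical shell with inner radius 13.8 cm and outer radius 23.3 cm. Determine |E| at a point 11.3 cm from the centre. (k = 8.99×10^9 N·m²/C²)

Use a concentric Gaussian sphere at r = 11.3 cm (r < 13.8 cm, inside the empty cavity).
No charge is enclosed, so by Gauss's law E·4πr² = 0 ⇒ E = 0.

E = 0 (no enclosed charge)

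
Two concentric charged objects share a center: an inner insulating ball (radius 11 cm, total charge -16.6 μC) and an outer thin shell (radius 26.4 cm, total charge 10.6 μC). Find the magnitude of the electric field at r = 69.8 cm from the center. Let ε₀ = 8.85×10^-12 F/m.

E ≈ 1.11×10^5 V/m

By spherical symmetry E is radial; choose a Gaussian sphere of radius r = 69.8 cm (r > 26.4 cm, enclosing both).
Q_enc = (-16.6 μC) + (10.6 μC) = -6.00×10^-6 C.
By Gauss's law, ∮E·dA = E·4πr² = Q_enc/ε₀.
E = |Q_enc|/(4πε₀r²) = (6.00×10^-6)/(4π·8.85×10^-12·(0.698)²) = 1.11e5 N/C.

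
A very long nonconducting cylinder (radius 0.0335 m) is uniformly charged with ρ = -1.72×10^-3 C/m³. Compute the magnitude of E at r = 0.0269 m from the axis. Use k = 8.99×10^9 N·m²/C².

By cylindrical symmetry E is radial; use a coaxial Gaussian cylinder of radius 0.0269 m and length L (r < R).
Charge inside radius r per length L is ρ·πr²·L, so λ_enc = ρπr² = -3.91×10^-6 C/m.
Gauss's law: E·2πrL = λ_enc L/ε₀.
E = 2k|λ_enc|/r = 2(8.99×10^9)(3.91×10^-6)/(0.0269) = 2.61×10^6 N/C.

E ≈ 2.61×10^6 N/C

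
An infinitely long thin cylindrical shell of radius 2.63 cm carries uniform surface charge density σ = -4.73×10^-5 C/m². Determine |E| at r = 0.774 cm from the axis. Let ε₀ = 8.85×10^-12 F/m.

Coaxial Gaussian cylinder, radius r = 0.774 cm, length L (r < 2.63 cm, inside the shell).
No charge is enclosed, so Gauss's law gives E·2πrL = 0 ⇒ E = 0.

E = 0 (no enclosed charge)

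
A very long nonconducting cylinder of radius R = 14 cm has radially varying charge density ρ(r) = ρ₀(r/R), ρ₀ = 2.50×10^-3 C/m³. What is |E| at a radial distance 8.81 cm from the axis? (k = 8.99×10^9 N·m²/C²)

Choose a coaxial cylinder of radius r = 8.81 cm (arbitrary length L) as the Gaussian surface (r < R).
λ_enc = ∫₀^r ρ(r')·2πr' dr' = (2πρ₀/R)·r^3/3 = 2.557×10^-5 C/m.
By Gauss's law (flux through the curved wall only), E·2πrL = λ_enc L/ε₀.
E = 2k|λ_enc|/r = 2(8.99×10^9)(2.557×10^-5)/(0.0881) = 5.22e6 N/C.

|E| ≈ 5.22×10^6 V/m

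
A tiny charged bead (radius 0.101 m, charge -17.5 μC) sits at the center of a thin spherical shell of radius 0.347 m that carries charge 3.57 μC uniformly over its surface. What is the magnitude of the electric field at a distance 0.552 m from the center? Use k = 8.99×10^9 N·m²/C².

E = 4.11×10^5 N/C

Use a concentric Gaussian sphere at r = 0.552 m (r > 0.347 m, enclosing both).
Q_enc = (-17.5 μC) + (3.57 μC) = -1.393×10^-5 C.
Gauss's law: E·4πr² = Q_enc/ε₀.
E = k|Q_enc|/r² = (8.99×10^9)(1.393×10^-5)/(0.552)² = 4.11×10^5 N/C.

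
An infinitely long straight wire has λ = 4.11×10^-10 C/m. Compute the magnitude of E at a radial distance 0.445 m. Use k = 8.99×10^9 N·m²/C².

By cylindrical symmetry E is radial; use a coaxial Gaussian cylinder of radius 0.445 m and length L.
Q_enc = λL, so λ_enc = 4.11e-10 C/m.
Applying ∮E·dA = Q_enc/ε₀ with the end caps contributing no flux:
E = 2k|λ_enc|/r = 2(8.99×10^9)(4.11×10^-10)/(0.445) = 16.6 N/C.

E = 16.6 N/C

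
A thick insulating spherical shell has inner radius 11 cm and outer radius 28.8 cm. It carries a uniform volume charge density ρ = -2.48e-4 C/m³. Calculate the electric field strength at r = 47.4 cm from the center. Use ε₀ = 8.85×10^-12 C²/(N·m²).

By spherical symmetry E is radial; choose a Gaussian sphere of radius r = 47.4 cm (r > 28.8 cm, enclosing the whole shell).
Q_enc = ρ·(4π/3)(b³ − a³) = (-2.48×10^-4)·(4π/3)·((0.288)³ − (0.11)³) = -2.343×10^-5 C.
Since E is radial and uniform over the Gaussian sphere, Φ = E·4πr² = Q_enc/ε₀.
E = |Q_enc|/(4πε₀r²) = (2.343e-5)/(4π·8.85×10^-12·(0.474)²) = 9.38×10^5 N/C.

|E| ≈ 9.38×10^5 V/m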